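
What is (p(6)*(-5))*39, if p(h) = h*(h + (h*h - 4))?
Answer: -44460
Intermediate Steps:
p(h) = h*(-4 + h + h²) (p(h) = h*(h + (h² - 4)) = h*(h + (-4 + h²)) = h*(-4 + h + h²))
(p(6)*(-5))*39 = ((6*(-4 + 6 + 6²))*(-5))*39 = ((6*(-4 + 6 + 36))*(-5))*39 = ((6*38)*(-5))*39 = (228*(-5))*39 = -1140*39 = -44460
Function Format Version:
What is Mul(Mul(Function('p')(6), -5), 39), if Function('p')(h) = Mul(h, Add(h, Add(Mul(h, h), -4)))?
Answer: -44460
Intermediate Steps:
Function('p')(h) = Mul(h, Add(-4, h, Pow(h, 2))) (Function('p')(h) = Mul(h, Add(h, Add(Pow(h, 2), -4))) = Mul(h, Add(h, Add(-4, Pow(h, 2)))) = Mul(h, Add(-4, h, Pow(h, 2))))
Mul(Mul(Function('p')(6), -5), 39) = Mul(Mul(Mul(6, Add(-4, 6, Pow(6, 2))), -5), 39) = Mul(Mul(Mul(6, Add(-4, 6, 36)), -5), 39) = Mul(Mul(Mul(6, 38), -5), 39) = Mul(Mul(228, -5), 39) = Mul(-1140, 39) = -44460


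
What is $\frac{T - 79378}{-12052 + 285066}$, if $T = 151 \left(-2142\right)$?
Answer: $- \frac{201410}{136507} \approx -1.4755$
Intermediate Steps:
$T = -323442$
$\frac{T - 79378}{-12052 + 285066} = \frac{-323442 - 79378}{-12052 + 285066} = - \frac{402820}{273014} = \left(-402820\right) \frac{1}{273014} = - \frac{201410}{136507}$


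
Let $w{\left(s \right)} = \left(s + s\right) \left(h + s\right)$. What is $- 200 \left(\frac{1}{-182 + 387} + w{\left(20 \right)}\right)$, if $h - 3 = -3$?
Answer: $- \frac{6560040}{41} \approx -1.6 \cdot 10^{5}$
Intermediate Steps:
$h = 0$ ($h = 3 - 3 = 0$)
$w{\left(s \right)} = 2 s^{2}$ ($w{\left(s \right)} = \left(s + s\right) \left(0 + s\right) = 2 s s = 2 s^{2}$)
$- 200 \left(\frac{1}{-182 + 387} + w{\left(20 \right)}\right) = - 200 \left(\frac{1}{-182 + 387} + 2 \cdot 20^{2}\right) = - 200 \left(\frac{1}{205} + 2 \cdot 400\right) = - 200 \left(\frac{1}{205} + 800\right) = \left(-200\right) \frac{164001}{205} = - \frac{6560040}{41}$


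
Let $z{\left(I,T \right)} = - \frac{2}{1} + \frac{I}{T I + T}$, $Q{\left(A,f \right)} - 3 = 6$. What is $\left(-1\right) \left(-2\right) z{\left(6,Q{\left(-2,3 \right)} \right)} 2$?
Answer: $- \frac{160}{21} \approx -7.619$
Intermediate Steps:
$Q{\left(A,f \right)} = 9$ ($Q{\left(A,f \right)} = 3 + 6 = 9$)
$z{\left(I,T \right)} = -2 + \frac{I}{T + I T}$ ($z{\left(I,T \right)} = \left(-2\right) 1 + \frac{I}{I T + T} = -2 + \frac{I}{T + I T}$)
$\left(-1\right) \left(-2\right) z{\left(6,Q{\left(-2,3 \right)} \right)} 2 = \left(-1\right) \left(-2\right) \frac{6 - 18 - 12 \cdot 9}{9 \left(1 + 6\right)} 2 = 2 \frac{6 - 18 - 108}{9 \cdot 7} \cdot 2 = 2 \cdot \frac{1}{9} \cdot \frac{1}{7} \left(-120\right) 2 = 2 \left(- \frac{40}{21}\right) 2 = \left(- \frac{80}{21}\right) 2 = - \frac{160}{21}$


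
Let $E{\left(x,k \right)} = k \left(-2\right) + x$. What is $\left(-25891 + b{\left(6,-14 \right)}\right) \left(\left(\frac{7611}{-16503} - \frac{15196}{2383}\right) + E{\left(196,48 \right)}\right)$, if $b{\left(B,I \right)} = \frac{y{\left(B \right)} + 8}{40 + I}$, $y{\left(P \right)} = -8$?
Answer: $- \frac{31619369069803}{13108883} \approx -2.4121 \cdot 10^{6}$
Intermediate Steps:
$E{\left(x,k \right)} = x - 2 k$ ($E{\left(x,k \right)} = - 2 k + x = x - 2 k$)
$b{\left(B,I \right)} = 0$ ($b{\left(B,I \right)} = \frac{-8 + 8}{40 + I} = \frac{0}{40 + I} = 0$)
$\left(-25891 + b{\left(6,-14 \right)}\right) \left(\left(\frac{7611}{-16503} - \frac{15196}{2383}\right) + E{\left(196,48 \right)}\right) = \left(-25891 + 0\right) \left(\left(\frac{7611}{-16503} - \frac{15196}{2383}\right) + \left(196 - 96\right)\right) = - 25891 \left(\left(7611 \left(- \frac{1}{16503}\right) - \frac{15196}{2383}\right) + \left(196 - 96\right)\right) = - 25891 \left(\left(- \frac{2537}{5501} - \frac{15196}{2383}\right) + 100\right) = - 25891 \left(- \frac{89638867}{13108883} + 100\right) = \left(-25891\right) \frac{1221249433}{13108883} = - \frac{31619369069803}{13108883}$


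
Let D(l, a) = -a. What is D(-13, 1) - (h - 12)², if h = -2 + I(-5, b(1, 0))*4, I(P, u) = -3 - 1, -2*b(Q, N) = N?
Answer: -901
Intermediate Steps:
b(Q, N) = -N/2
I(P, u) = -4
h = -18 (h = -2 - 4*4 = -2 - 16 = -18)
D(-13, 1) - (h - 12)² = -1*1 - (-18 - 12)² = -1 - 1*(-30)² = -1 - 1*900 = -1 - 900 = -901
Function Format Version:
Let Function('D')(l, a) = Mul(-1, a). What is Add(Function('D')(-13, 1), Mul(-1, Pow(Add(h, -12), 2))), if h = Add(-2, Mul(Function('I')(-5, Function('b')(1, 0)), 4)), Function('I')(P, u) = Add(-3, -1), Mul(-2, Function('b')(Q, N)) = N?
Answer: -901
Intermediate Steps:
Function('b')(Q, N) = Mul(Rational(-1, 2), N)
Function('I')(P, u) = -4
h = -18 (h = Add(-2, Mul(-4, 4)) = Add(-2, -16) = -18)
Add(Function('D')(-13, 1), Mul(-1, Pow(Add(h, -12), 2))) = Add(Mul(-1, 1), Mul(-1, Pow(Add(-18, -12), 2))) = Add(-1, Mul(-1, Pow(-30, 2))) = Add(-1, Mul(-1, 900)) = Add(-1, -900) = -901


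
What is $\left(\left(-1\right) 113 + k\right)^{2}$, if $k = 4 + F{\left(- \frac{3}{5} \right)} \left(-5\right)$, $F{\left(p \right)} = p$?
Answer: $11236$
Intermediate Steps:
$k = 7$ ($k = 4 + - \frac{3}{5} \left(-5\right) = 4 + \left(-3\right) \frac{1}{5} \left(-5\right) = 4 - -3 = 4 + 3 = 7$)
$\left(\left(-1\right) 113 + k\right)^{2} = \left(\left(-1\right) 113 + 7\right)^{2} = \left(-113 + 7\right)^{2} = \left(-106\right)^{2} = 11236$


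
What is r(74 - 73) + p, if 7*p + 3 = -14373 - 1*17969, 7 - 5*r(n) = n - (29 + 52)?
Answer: -161116/35 ≈ -4603.3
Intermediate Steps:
r(n) = 88/5 - n/5 (r(n) = 7/5 - (n - (29 + 52))/5 = 7/5 - (n - 1*81)/5 = 7/5 - (n - 81)/5 = 7/5 - (-81 + n)/5 = 7/5 + (81/5 - n/5) = 88/5 - n/5)
p = -32345/7 (p = -3/7 + (-14373 - 1*17969)/7 = -3/7 + (-14373 - 17969)/7 = -3/7 + (⅐)*(-32342) = -3/7 - 32342/7 = -32345/7 ≈ -4620.7)
r(74 - 73) + p = (88/5 - (74 - 73)/5) - 32345/7 = (88/5 - ⅕*1) - 32345/7 = (88/5 - ⅕) - 32345/7 = 87/5 - 32345/7 = -161116/35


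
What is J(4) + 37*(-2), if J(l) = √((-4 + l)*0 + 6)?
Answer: -74 + √6 ≈ -71.551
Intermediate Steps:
J(l) = √6 (J(l) = √(0 + 6) = √6)
J(4) + 37*(-2) = √6 + 37*(-2) = √6 - 74 = -74 + √6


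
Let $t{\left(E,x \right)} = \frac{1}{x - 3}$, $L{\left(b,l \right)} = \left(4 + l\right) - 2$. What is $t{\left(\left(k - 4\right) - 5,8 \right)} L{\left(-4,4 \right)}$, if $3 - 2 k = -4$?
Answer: $\frac{6}{5} \approx 1.2$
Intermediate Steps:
$k = \frac{7}{2}$ ($k = \frac{3}{2} - -2 = \frac{3}{2} + 2 = \frac{7}{2} \approx 3.5$)
$L{\left(b,l \right)} = 2 + l$
$t{\left(E,x \right)} = \frac{1}{-3 + x}$
$t{\left(\left(k - 4\right) - 5,8 \right)} L{\left(-4,4 \right)} = \frac{2 + 4}{-3 + 8} = \frac{1}{5} \cdot 6 = \frac{6}{5}$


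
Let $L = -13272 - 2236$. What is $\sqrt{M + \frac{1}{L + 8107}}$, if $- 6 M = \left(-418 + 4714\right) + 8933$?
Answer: $\frac{i \sqrt{483077257890}}{14802} \approx 46.956 i$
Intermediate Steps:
$L = -15508$ ($L = -13272 - 2236 = -15508$)
$M = - \frac{13229}{6}$ ($M = - \frac{\left(-418 + 4714\right) + 8933}{6} = - \frac{4296 + 8933}{6} = \left(- \frac{1}{6}\right) 13229 = - \frac{13229}{6} \approx -2204.8$)
$\sqrt{M + \frac{1}{L + 8107}} = \sqrt{- \frac{13229}{6} + \frac{1}{-15508 + 8107}} = \sqrt{- \frac{13229}{6} + \frac{1}{-7401}} = \sqrt{- \frac{13229}{6} - \frac{1}{7401}} = \sqrt{- \frac{32635945}{14802}} = \frac{i \sqrt{483077257890}}{14802}$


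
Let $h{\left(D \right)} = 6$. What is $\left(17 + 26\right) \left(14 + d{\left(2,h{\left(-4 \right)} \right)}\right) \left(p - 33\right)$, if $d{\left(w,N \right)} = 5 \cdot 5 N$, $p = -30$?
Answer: $-444276$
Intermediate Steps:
$d{\left(w,N \right)} = 25 N$
$\left(17 + 26\right) \left(14 + d{\left(2,h{\left(-4 \right)} \right)}\right) \left(p - 33\right) = \left(17 + 26\right) \left(14 + 25 \cdot 6\right) \left(-30 - 33\right) = 43 \left(14 + 150\right) \left(-63\right) = 43 \cdot 164 \left(-63\right) = 7052 \left(-63\right) = -444276$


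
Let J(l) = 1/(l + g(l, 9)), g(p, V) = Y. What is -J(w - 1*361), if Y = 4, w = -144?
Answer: 1/501 ≈ 0.0019960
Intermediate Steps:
g(p, V) = 4
J(l) = 1/(4 + l) (J(l) = 1/(l + 4) = 1/(4 + l))
-J(w - 1*361) = -1/(4 + (-144 - 1*361)) = -1/(4 + (-144 - 361)) = -1/(4 - 505) = -1/(-501) = -1*(-1/501) = 1/501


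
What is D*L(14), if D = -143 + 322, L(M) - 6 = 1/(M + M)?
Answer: 30251/28 ≈ 1080.4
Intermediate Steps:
L(M) = 6 + 1/(2*M) (L(M) = 6 + 1/(M + M) = 6 + 1/(2*M))
D = 179
D*L(14) = 179*(6 + (½)/14) = 179*(6 + (½)*(1/14)) = 179*(6 + 1/28) = 179*(169/28) = 30251/28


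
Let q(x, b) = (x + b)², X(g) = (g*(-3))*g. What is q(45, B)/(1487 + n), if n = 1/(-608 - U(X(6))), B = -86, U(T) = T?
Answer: 840500/743499 ≈ 1.1305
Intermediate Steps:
X(g) = -3*g² (X(g) = (-3*g)*g = -3*g²)
q(x, b) = (b + x)²
n = -1/500 (n = 1/(-608 - (-3)*6²) = 1/(-608 - (-3)*36) = 1/(-608 - 1*(-108)) = 1/(-608 + 108) = 1/(-500) = -1/500 ≈ -0.0020000)
q(45, B)/(1487 + n) = (-86 + 45)²/(1487 - 1/500) = (-41)²/(743499/500) = 1681*(500/743499) = 840500/743499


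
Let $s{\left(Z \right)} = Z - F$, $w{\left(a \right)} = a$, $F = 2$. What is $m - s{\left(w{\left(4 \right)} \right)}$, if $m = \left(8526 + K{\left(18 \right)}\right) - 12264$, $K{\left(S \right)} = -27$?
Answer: $-3767$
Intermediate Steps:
$s{\left(Z \right)} = -2 + Z$ ($s{\left(Z \right)} = Z - 2 = -2 + Z$)
$m = -3765$ ($m = \left(8526 - 27\right) - 12264 = 8499 - 12264 = -3765$)
$m - s{\left(w{\left(4 \right)} \right)} = -3765 - \left(-2 + 4\right) = -3765 - 2 = -3767$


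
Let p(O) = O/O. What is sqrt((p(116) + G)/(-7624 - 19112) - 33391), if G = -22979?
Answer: I*sqrt(1491733111458)/6684 ≈ 182.73*I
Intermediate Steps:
p(O) = 1
sqrt((p(116) + G)/(-7624 - 19112) - 33391) = sqrt((1 - 22979)/(-7624 - 19112) - 33391) = sqrt(-22978/(-26736) - 33391) = sqrt(-22978*(-1/26736) - 33391) = sqrt(11489/13368 - 33391) = sqrt(-446359399/13368) = I*sqrt(1491733111458)/6684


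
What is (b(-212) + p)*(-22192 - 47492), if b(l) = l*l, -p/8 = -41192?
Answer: -26095264320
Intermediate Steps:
p = 329536 (p = -8*(-41192) = 329536)
b(l) = l**2
(b(-212) + p)*(-22192 - 47492) = ((-212)**2 + 329536)*(-22192 - 47492) = (44944 + 329536)*(-69684) = 374480*(-69684) = -26095264320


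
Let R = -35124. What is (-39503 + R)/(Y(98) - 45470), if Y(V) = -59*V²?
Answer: 74627/612106 ≈ 0.12192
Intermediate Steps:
(-39503 + R)/(Y(98) - 45470) = (-39503 - 35124)/(-59*98² - 45470) = -74627/(-59*9604 - 45470) = -74627/(-566636 - 45470) = -74627/(-612106) = -74627*(-1/612106) = 74627/612106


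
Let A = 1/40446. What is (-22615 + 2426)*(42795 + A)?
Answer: -34944868981919/40446 ≈ -8.6399e+8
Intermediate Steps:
A = 1/40446 ≈ 2.4724e-5
(-22615 + 2426)*(42795 + A) = (-22615 + 2426)*(42795 + 1/40446) = -20189*1730886571/40446 = -34944868981919/40446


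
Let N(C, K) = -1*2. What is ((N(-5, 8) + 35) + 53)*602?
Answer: 51772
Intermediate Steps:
N(C, K) = -2
((N(-5, 8) + 35) + 53)*602 = ((-2 + 35) + 53)*602 = (33 + 53)*602 = 86*602 = 51772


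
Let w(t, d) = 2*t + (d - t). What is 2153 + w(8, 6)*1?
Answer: 2167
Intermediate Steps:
w(t, d) = d + t
2153 + w(8, 6)*1 = 2153 + (6 + 8)*1 = 2153 + 14*1 = 2153 + 14 = 2167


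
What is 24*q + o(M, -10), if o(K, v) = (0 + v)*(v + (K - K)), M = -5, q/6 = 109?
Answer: 15796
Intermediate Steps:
q = 654 (q = 6*109 = 654)
o(K, v) = v² (o(K, v) = v*(v + 0) = v*v = v²)
24*q + o(M, -10) = 24*654 + (-10)² = 15696 + 100 = 15796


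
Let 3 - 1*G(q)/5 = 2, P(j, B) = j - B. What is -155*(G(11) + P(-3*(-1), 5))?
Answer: -465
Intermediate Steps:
G(q) = 5 (G(q) = 15 - 5*2 = 15 - 10 = 5)
-155*(G(11) + P(-3*(-1), 5)) = -155*(5 + (-3*(-1) - 1*5)) = -155*(5 + (3 - 5)) = -155*(5 - 2) = -155*3 = -465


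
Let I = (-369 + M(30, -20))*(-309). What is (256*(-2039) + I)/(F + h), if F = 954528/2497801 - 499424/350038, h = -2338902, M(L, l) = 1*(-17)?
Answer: 88024882011811745/511240506915766409 ≈ 0.17218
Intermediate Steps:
M(L, l) = -17
I = 119274 (I = (-369 - 17)*(-309) = -386*(-309) = 119274)
F = -456670347280/437162633219 (F = 954528*(1/2497801) - 499424*1/350038 = 954528/2497801 - 249712/175019 = -456670347280/437162633219 ≈ -1.0446)
(256*(-2039) + I)/(F + h) = (256*(-2039) + 119274)/(-456670347280/437162633219 - 2338902) = (-521984 + 119274)/(-1022481013831532818/437162633219) = -402710*(-437162633219/1022481013831532818) = 88024882011811745/511240506915766409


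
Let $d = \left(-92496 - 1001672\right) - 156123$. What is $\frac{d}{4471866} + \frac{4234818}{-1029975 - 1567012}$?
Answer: $- \frac{3169218300515}{1659053981106} \approx -1.9103$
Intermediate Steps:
$d = -1250291$ ($d = -1094168 - 156123 = -1250291$)
$\frac{d}{4471866} + \frac{4234818}{-1029975 - 1567012} = - \frac{1250291}{4471866} + \frac{4234818}{-1029975 - 1567012} = \left(-1250291\right) \frac{1}{4471866} + \frac{4234818}{-2596987} = - \frac{178613}{638838} + 4234818 \left(- \frac{1}{2596987}\right) = - \frac{178613}{638838} - \frac{4234818}{2596987} = - \frac{3169218300515}{1659053981106}$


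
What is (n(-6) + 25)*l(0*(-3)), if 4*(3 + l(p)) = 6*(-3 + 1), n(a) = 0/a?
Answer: -150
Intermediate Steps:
n(a) = 0
l(p) = -6 (l(p) = -3 + (6*(-3 + 1))/4 = -3 + (6*(-2))/4 = -3 + (1/4)*(-12) = -3 - 3 = -6)
(n(-6) + 25)*l(0*(-3)) = (0 + 25)*(-6) = 25*(-6) = -150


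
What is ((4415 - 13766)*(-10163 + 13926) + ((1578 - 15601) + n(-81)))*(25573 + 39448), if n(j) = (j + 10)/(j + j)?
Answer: -370795085109581/162 ≈ -2.2889e+12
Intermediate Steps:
n(j) = (10 + j)/(2*j) (n(j) = (10 + j)/((2*j)) = (10 + j)*(1/(2*j)) = (10 + j)/(2*j))
((4415 - 13766)*(-10163 + 13926) + ((1578 - 15601) + n(-81)))*(25573 + 39448) = ((4415 - 13766)*(-10163 + 13926) + ((1578 - 15601) + (1/2)*(10 - 81)/(-81)))*(25573 + 39448) = (-9351*3763 + (-14023 + (1/2)*(-1/81)*(-71)))*65021 = (-35187813 + (-14023 + 71/162))*65021 = (-35187813 - 2271655/162)*65021 = -5702697361/162*65021 = -370795085109581/162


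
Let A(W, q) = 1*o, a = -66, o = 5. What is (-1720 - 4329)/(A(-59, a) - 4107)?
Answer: 6049/4102 ≈ 1.4746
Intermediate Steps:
A(W, q) = 5 (A(W, q) = 1*5 = 5)
(-1720 - 4329)/(A(-59, a) - 4107) = (-1720 - 4329)/(5 - 4107) = -6049/(-4102) = -6049*(-1/4102) = 6049/4102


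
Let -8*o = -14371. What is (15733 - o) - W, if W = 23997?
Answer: -80483/8 ≈ -10060.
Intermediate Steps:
o = 14371/8 (o = -1/8*(-14371) = 14371/8 ≈ 1796.4)
(15733 - o) - W = (15733 - 1*14371/8) - 1*23997 = (15733 - 14371/8) - 23997 = 111493/8 - 23997 = -80483/8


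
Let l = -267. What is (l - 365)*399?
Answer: -252168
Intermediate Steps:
(l - 365)*399 = (-267 - 365)*399 = -632*399 = -252168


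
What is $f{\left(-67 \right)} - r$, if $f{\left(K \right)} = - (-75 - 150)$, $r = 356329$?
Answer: $-356104$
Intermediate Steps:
$f{\left(K \right)} = 225$ ($f{\left(K \right)} = - (-75 - 150) = \left(-1\right) \left(-225\right) = 225$)
$f{\left(-67 \right)} - r = 225 - 356329 = -356104$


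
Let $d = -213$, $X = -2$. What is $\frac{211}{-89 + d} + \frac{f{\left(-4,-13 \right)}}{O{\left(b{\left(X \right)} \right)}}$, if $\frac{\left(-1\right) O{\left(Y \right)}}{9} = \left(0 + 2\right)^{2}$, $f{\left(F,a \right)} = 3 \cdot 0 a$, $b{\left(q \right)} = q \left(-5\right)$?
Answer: $- \frac{211}{302} \approx -0.69868$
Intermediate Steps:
$b{\left(q \right)} = - 5 q$
$f{\left(F,a \right)} = 0$ ($f{\left(F,a \right)} = 0 a = 0$)
$O{\left(Y \right)} = -36$ ($O{\left(Y \right)} = - 9 \left(0 + 2\right)^{2} = - 9 \cdot 2^{2} = \left(-9\right) 4 = -36$)
$\frac{211}{-89 + d} + \frac{f{\left(-4,-13 \right)}}{O{\left(b{\left(X \right)} \right)}} = \frac{211}{-89 - 213} + \frac{0}{-36} = \frac{211}{-302} + 0 \left(- \frac{1}{36}\right) = 211 \left(- \frac{1}{302}\right) + 0 = - \frac{211}{302} + 0 = - \frac{211}{302}$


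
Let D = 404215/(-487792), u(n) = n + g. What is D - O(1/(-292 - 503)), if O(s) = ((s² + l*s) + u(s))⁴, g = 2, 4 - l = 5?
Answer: -1309853163343785042949368562567/77834421639302494854543750000 ≈ -16.829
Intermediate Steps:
l = -1 (l = 4 - 1*5 = 4 - 5 = -1)
u(n) = 2 + n (u(n) = n + 2 = 2 + n)
D = -404215/487792 (D = 404215*(-1/487792) = -404215/487792 ≈ -0.82866)
O(s) = (2 + s²)⁴ (O(s) = ((s² - s) + (2 + s))⁴ = (2 + s²)⁴)
D - O(1/(-292 - 503)) = -404215/487792 - (2 + (1/(-292 - 503))²)⁴ = -404215/487792 - (2 + (1/(-795))²)⁴ = -404215/487792 - (2 + (-1/795)²)⁴ = -404215/487792 - (2 + 1/632025)⁴ = -404215/487792 - (1264051/632025)⁴ = -404215/487792 - 1*2553044508850090466221201/159564776870679500390625 = -404215/487792 - 2553044508850090466221201/159564776870679500390625 = -1309853163343785042949368562567/77834421639302494854543750000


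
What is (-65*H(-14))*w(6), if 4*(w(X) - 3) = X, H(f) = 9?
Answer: -5265/2 ≈ -2632.5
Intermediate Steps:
w(X) = 3 + X/4
(-65*H(-14))*w(6) = (-65*9)*(3 + (¼)*6) = -585*(3 + 3/2) = -585*9/2 = -5265/2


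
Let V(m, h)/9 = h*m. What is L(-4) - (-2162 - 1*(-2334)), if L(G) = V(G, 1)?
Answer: -208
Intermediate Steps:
V(m, h) = 9*h*m (V(m, h) = 9*(h*m) = 9*h*m)
L(G) = 9*G (L(G) = 9*1*G = 9*G)
L(-4) - (-2162 - 1*(-2334)) = 9*(-4) - (-2162 - 1*(-2334)) = -36 - (-2162 + 2334) = -36 - 1*172 = -36 - 172 = -208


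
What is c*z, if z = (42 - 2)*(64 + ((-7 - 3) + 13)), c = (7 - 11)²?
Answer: 42880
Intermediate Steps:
c = 16 (c = (-4)² = 16)
z = 2680 (z = 40*(64 + (-10 + 13)) = 40*(64 + 3) = 40*67 = 2680)
c*z = 16*2680 = 42880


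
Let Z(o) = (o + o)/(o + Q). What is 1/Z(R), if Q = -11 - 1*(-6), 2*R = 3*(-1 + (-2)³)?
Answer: 37/54 ≈ 0.68519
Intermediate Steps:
R = -27/2 (R = (3*(-1 + (-2)³))/2 = (3*(-1 - 8))/2 = (3*(-9))/2 = (½)*(-27) = -27/2 ≈ -13.500)
Q = -5 (Q = -11 + 6 = -5)
Z(o) = 2*o/(-5 + o) (Z(o) = (o + o)/(o - 5) = (2*o)/(-5 + o) = 2*o/(-5 + o))
1/Z(R) = 1/(2*(-27/2)/(-5 - 27/2)) = 1/(2*(-27/2)/(-37/2)) = 1/(2*(-27/2)*(-2/37)) = 1/(54/37) = 37/54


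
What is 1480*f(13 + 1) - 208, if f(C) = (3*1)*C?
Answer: 61952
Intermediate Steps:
f(C) = 3*C
1480*f(13 + 1) - 208 = 1480*(3*(13 + 1)) - 208 = 1480*(3*14) - 208 = 1480*42 - 208 = 62160 - 208 = 61952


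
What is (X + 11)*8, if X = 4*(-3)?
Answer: -8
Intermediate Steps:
X = -12
(X + 11)*8 = (-12 + 11)*8 = -1*8 = -8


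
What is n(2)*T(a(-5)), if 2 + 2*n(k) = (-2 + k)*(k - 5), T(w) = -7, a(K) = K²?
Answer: 7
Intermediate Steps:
n(k) = -1 + (-5 + k)*(-2 + k)/2 (n(k) = -1 + ((-2 + k)*(k - 5))/2 = -1 + ((-2 + k)*(-5 + k))/2 = -1 + ((-5 + k)*(-2 + k))/2 = -1 + (-5 + k)*(-2 + k)/2)
n(2)*T(a(-5)) = (4 + (½)*2² - 7/2*2)*(-7) = (4 + (½)*4 - 7)*(-7) = (4 + 2 - 7)*(-7) = -1*(-7) = 7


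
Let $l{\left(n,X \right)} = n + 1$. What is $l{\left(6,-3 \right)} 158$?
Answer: $1106$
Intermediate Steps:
$l{\left(n,X \right)} = 1 + n$
$l{\left(6,-3 \right)} 158 = \left(1 + 6\right) 158 = 7 \cdot 158 = 1106$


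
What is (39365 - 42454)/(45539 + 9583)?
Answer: -3089/55122 ≈ -0.056039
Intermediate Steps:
(39365 - 42454)/(45539 + 9583) = -3089/55122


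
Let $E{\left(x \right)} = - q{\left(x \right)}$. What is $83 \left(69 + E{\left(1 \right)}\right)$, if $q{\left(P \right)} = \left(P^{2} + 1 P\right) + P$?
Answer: $5478$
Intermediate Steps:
$q{\left(P \right)} = P^{2} + 2 P$ ($q{\left(P \right)} = \left(P^{2} + P\right) + P = \left(P + P^{2}\right) + P = P^{2} + 2 P$)
$E{\left(x \right)} = - x \left(2 + x\right)$
$83 \left(69 + E{\left(1 \right)}\right) = 83 \left(69 - 1 \left(2 + 1\right)\right) = 83 \left(69 - 1 \cdot 3\right) = 83 \left(69 - 3\right) = 83 \cdot 66 = 5478$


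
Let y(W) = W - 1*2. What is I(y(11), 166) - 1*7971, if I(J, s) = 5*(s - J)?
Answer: -7186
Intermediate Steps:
y(W) = -2 + W (y(W) = W - 2 = -2 + W)
I(J, s) = -5*J + 5*s
I(y(11), 166) - 1*7971 = (-5*(-2 + 11) + 5*166) - 1*7971 = (-5*9 + 830) - 7971 = (-45 + 830) - 7971 = 785 - 7971 = -7186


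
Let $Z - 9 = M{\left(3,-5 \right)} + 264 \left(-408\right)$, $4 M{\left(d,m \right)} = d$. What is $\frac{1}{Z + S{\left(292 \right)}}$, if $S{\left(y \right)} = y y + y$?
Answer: $- \frac{4}{88585} \approx -4.5154 \cdot 10^{-5}$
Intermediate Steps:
$S{\left(y \right)} = y + y^{2}$ ($S{\left(y \right)} = y^{2} + y = y + y^{2}$)
$M{\left(d,m \right)} = \frac{d}{4}$
$Z = - \frac{430809}{4}$ ($Z = 9 + \left(\frac{1}{4} \cdot 3 + 264 \left(-408\right)\right) = 9 + \left(\frac{3}{4} - 107712\right) = 9 - \frac{430845}{4} = - \frac{430809}{4} \approx -1.077 \cdot 10^{5}$)
$\frac{1}{Z + S{\left(292 \right)}} = \frac{1}{- \frac{430809}{4} + 292 \left(1 + 292\right)} = \frac{1}{- \frac{430809}{4} + 292 \cdot 293} = \frac{1}{- \frac{430809}{4} + 85556} = \frac{1}{- \frac{88585}{4}} = - \frac{4}{88585}$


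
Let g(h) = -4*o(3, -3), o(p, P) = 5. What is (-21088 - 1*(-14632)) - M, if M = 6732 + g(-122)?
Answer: -13168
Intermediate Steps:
g(h) = -20 (g(h) = -4*5 = -20)
M = 6712 (M = 6732 - 20 = 6712)
(-21088 - 1*(-14632)) - M = (-21088 - 1*(-14632)) - 1*6712 = (-21088 + 14632) - 6712 = -6456 - 6712 = -13168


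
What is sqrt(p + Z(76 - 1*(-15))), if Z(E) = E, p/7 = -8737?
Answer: 2*I*sqrt(15267) ≈ 247.12*I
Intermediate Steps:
p = -61159 (p = 7*(-8737) = -61159)
sqrt(p + Z(76 - 1*(-15))) = sqrt(-61159 + (76 - 1*(-15))) = sqrt(-61159 + (76 + 15)) = sqrt(-61159 + 91) = sqrt(-61068) = 2*I*sqrt(15267)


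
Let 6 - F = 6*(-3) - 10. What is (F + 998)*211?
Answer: 217752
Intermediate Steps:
F = 34 (F = 6 - (6*(-3) - 10) = 6 - (-18 - 10) = 6 - 1*(-28) = 6 + 28 = 34)
(F + 998)*211 = (34 + 998)*211 = 1032*211 = 217752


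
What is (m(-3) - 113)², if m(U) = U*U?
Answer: 10816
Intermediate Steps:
m(U) = U²
(m(-3) - 113)² = ((-3)² - 113)² = (9 - 113)² = (-104)² = 10816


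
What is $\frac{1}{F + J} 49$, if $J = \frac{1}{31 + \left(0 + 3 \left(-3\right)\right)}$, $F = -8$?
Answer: $- \frac{154}{25} \approx -6.16$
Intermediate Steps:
$J = \frac{1}{22}$ ($J = \frac{1}{31 + \left(0 - 9\right)} = \frac{1}{31 - 9} = \frac{1}{22} \approx 0.045455$)
$\frac{1}{F + J} 49 = \frac{1}{-8 + \frac{1}{22}} \cdot 49 = \frac{1}{- \frac{175}{22}} \cdot 49 = \left(- \frac{22}{175}\right) 49 = - \frac{154}{25}$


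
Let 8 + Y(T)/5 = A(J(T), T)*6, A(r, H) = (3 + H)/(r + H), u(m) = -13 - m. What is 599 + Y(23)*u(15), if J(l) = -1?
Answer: 7989/11 ≈ 726.27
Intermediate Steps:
A(r, H) = (3 + H)/(H + r)
Y(T) = -40 + 30*(3 + T)/(-1 + T) (Y(T) = -40 + 5*(((3 + T)/(T - 1))*6) = -40 + 5*(((3 + T)/(-1 + T))*6) = -40 + 5*(6*(3 + T)/(-1 + T)) = -40 + 30*(3 + T)/(-1 + T))
599 + Y(23)*u(15) = 599 + (10*(13 - 1*23)/(-1 + 23))*(-13 - 1*15) = 599 + (10*(13 - 23)/22)*(-13 - 15) = 599 + (10*(1/22)*(-10))*(-28) = 599 - 50/11*(-28) = 599 + 1400/11 = 7989/11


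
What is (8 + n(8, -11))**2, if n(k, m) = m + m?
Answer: 196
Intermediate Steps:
n(k, m) = 2*m
(8 + n(8, -11))**2 = (8 + 2*(-11))**2 = (8 - 22)**2 = (-14)**2 = 196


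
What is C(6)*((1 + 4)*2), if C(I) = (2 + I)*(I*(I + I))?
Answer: 5760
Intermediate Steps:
C(I) = 2*I²*(2 + I) (C(I) = (2 + I)*(I*(2*I)) = (2 + I)*(2*I²) = 2*I²*(2 + I))
C(6)*((1 + 4)*2) = (2*6²*(2 + 6))*((1 + 4)*2) = (2*36*8)*(5*2) = 576*10 = 5760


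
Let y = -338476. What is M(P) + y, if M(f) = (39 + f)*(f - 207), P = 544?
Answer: -142005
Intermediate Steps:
M(f) = (-207 + f)*(39 + f) (M(f) = (39 + f)*(-207 + f) = (-207 + f)*(39 + f))
M(P) + y = (-8073 + 544**2 - 168*544) - 338476 = (-8073 + 295936 - 91392) - 338476 = 196471 - 338476 = -142005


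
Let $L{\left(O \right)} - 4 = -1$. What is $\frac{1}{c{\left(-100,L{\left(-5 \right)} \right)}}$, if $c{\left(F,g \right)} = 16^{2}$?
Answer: $\frac{1}{256} \approx 0.0039063$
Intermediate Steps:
$L{\left(O \right)} = 3$ ($L{\left(O \right)} = 4 - 1 = 3$)
$c{\left(F,g \right)} = 256$
$\frac{1}{c{\left(-100,L{\left(-5 \right)} \right)}} = \frac{1}{256}$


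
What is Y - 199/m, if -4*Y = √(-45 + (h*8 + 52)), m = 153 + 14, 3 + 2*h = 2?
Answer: -199/167 - √3/4 ≈ -1.6246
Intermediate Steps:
h = -½ (h = -3/2 + (½)*2 = -3/2 + 1 = -½ ≈ -0.50000)
m = 167
Y = -√3/4 (Y = -√(-45 + (-½*8 + 52))/4 = -√(-45 + (-4 + 52))/4 = -√(-45 + 48)/4 = -√3/4 ≈ -0.43301)
Y - 199/m = -√3/4 - 199/167 = -199/167 - √3/4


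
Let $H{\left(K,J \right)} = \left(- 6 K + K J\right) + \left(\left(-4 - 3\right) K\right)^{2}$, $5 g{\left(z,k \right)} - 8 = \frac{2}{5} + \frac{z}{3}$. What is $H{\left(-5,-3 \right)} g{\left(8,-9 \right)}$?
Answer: $\frac{42164}{15} \approx 2810.9$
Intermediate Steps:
$g{\left(z,k \right)} = \frac{42}{25} + \frac{z}{15}$ ($g{\left(z,k \right)} = \frac{8}{5} + \frac{\frac{2}{5} + \frac{z}{3}}{5} = \frac{8}{5} + \left(\frac{2}{25} + \frac{z}{15}\right) = \frac{42}{25} + \frac{z}{15}$)
$H{\left(K,J \right)} = - 6 K + 49 K^{2} + J K$ ($H{\left(K,J \right)} = \left(- 6 K + J K\right) + \left(- 7 K\right)^{2} = \left(- 6 K + J K\right) + 49 K^{2} = - 6 K + 49 K^{2} + J K$)
$H{\left(-5,-3 \right)} g{\left(8,-9 \right)} = - 5 \left(-6 - 3 + 49 \left(-5\right)\right) \left(\frac{42}{25} + \frac{1}{15} \cdot 8\right) = - 5 \left(-6 - 3 - 245\right) \left(\frac{42}{25} + \frac{8}{15}\right) = \left(-5\right) \left(-254\right) \frac{166}{75} = 1270 \cdot \frac{166}{75} = \frac{42164}{15}$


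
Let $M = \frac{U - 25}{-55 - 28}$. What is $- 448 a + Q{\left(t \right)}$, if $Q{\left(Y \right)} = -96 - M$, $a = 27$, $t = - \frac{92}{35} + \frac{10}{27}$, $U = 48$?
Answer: $- \frac{1011913}{83} \approx -12192.0$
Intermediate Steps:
$t = - \frac{2134}{945}$ ($t = \left(-92\right) \frac{1}{35} + 10 \cdot \frac{1}{27} = - \frac{92}{35} + \frac{10}{27} = - \frac{2134}{945} \approx -2.2582$)
$M = - \frac{23}{83}$ ($M = \frac{48 - 25}{-55 - 28} = \frac{23}{-83} = 23 \left(- \frac{1}{83}\right) = - \frac{23}{83} \approx -0.27711$)
$Q{\left(Y \right)} = - \frac{7945}{83}$ ($Q{\left(Y \right)} = -96 - - \frac{23}{83} = -96 + \frac{23}{83} = - \frac{7945}{83}$)
$- 448 a + Q{\left(t \right)} = \left(-448\right) 27 - \frac{7945}{83} = -12096 - \frac{7945}{83} = - \frac{1011913}{83}$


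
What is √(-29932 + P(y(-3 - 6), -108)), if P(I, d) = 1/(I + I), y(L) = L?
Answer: I*√1077554/6 ≈ 173.01*I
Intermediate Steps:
P(I, d) = 1/(2*I)
√(-29932 + P(y(-3 - 6), -108)) = √(-29932 + 1/(2*(-3 - 6))) = √(-29932 + (½)/(-9)) = √(-29932 + (½)*(-⅑)) = √(-29932 - 1/18) = √(-538777/18) = I*√1077554/6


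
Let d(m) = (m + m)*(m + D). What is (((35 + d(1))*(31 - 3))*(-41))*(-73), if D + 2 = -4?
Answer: 2095100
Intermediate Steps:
D = -6 (D = -2 - 4 = -6)
d(m) = 2*m*(-6 + m) (d(m) = (m + m)*(m - 6) = (2*m)*(-6 + m) = 2*m*(-6 + m))
(((35 + d(1))*(31 - 3))*(-41))*(-73) = (((35 + 2*1*(-6 + 1))*(31 - 3))*(-41))*(-73) = (((35 + 2*1*(-5))*28)*(-41))*(-73) = (((35 - 10)*28)*(-41))*(-73) = ((25*28)*(-41))*(-73) = (700*(-41))*(-73) = -28700*(-73) = 2095100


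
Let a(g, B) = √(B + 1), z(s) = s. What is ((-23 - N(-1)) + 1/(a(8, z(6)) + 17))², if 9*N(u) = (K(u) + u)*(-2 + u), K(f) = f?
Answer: 11078914/19881 + 2219*√7/13254 ≈ 557.70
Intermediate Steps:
a(g, B) = √(1 + B)
N(u) = 2*u*(-2 + u)/9 (N(u) = ((u + u)*(-2 + u))/9 = ((2*u)*(-2 + u))/9 = (2*u*(-2 + u))/9 = 2*u*(-2 + u)/9)
((-23 - N(-1)) + 1/(a(8, z(6)) + 17))² = ((-23 - 2*(-1)*(-2 - 1)/9) + 1/(√(1 + 6) + 17))² = ((-23 - 2*(-1)*(-3)/9) + 1/(√7 + 17))² = ((-23 - 1*⅔) + 1/(17 + √7))² = ((-23 - ⅔) + 1/(17 + √7))² = (-71/3 + 1/(17 + √7))²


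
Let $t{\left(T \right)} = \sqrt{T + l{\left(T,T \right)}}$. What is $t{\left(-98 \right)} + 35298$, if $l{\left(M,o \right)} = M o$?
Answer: $35298 + 7 \sqrt{194} \approx 35396.0$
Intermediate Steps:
$t{\left(T \right)} = \sqrt{T + T^{2}}$ ($t{\left(T \right)} = \sqrt{T + T T} = \sqrt{T + T^{2}}$)
$t{\left(-98 \right)} + 35298 = \sqrt{- 98 \left(1 - 98\right)} + 35298 = \sqrt{\left(-98\right) \left(-97\right)} + 35298 = \sqrt{9506} + 35298 = 7 \sqrt{194} + 35298 = 35298 + 7 \sqrt{194}$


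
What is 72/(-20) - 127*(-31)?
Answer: 19667/5 ≈ 3933.4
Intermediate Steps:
72/(-20) - 127*(-31) = 72*(-1/20) + 3937 = -18/5 + 3937 = 19667/5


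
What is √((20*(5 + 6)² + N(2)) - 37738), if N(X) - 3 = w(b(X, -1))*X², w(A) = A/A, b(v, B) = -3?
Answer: I*√35311 ≈ 187.91*I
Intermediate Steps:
w(A) = 1
N(X) = 3 + X² (N(X) = 3 + 1*X² = 3 + X²)
√((20*(5 + 6)² + N(2)) - 37738) = √((20*(5 + 6)² + (3 + 2²)) - 37738) = √((20*11² + (3 + 4)) - 37738) = √((20*121 + 7) - 37738) = √((2420 + 7) - 37738) = √(2427 - 37738) = √(-35311) = I*√35311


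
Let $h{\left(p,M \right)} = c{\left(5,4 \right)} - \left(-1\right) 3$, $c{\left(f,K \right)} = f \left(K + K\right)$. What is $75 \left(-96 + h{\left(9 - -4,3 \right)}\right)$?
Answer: $-3975$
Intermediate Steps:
$c{\left(f,K \right)} = 2 K f$ ($c{\left(f,K \right)} = f 2 K = 2 K f$)
$h{\left(p,M \right)} = 43$ ($h{\left(p,M \right)} = 2 \cdot 4 \cdot 5 - \left(-1\right) 3 = 40 - -3 = 40 + 3 = 43$)
$75 \left(-96 + h{\left(9 - -4,3 \right)}\right) = 75 \left(-96 + 43\right) = 75 \left(-53\right) = -3975$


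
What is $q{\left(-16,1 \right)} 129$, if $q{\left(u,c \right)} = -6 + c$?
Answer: $-645$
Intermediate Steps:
$q{\left(-16,1 \right)} 129 = \left(-6 + 1\right) 129 = \left(-5\right) 129 = -645$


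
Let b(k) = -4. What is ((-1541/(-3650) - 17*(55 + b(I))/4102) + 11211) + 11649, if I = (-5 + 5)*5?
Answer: 85567483658/3743075 ≈ 22860.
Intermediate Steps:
I = 0 (I = 0*5 = 0)
((-1541/(-3650) - 17*(55 + b(I))/4102) + 11211) + 11649 = ((-1541/(-3650) - 17*(55 - 4)/4102) + 11211) + 11649 = ((-1541*(-1/3650) - 17*51*(1/4102)) + 11211) + 11649 = ((1541/3650 - 867*1/4102) + 11211) + 11649 = ((1541/3650 - 867/4102) + 11211) + 11649 = (789158/3743075 + 11211) + 11649 = 41964402983/3743075 + 11649 = 85567483658/3743075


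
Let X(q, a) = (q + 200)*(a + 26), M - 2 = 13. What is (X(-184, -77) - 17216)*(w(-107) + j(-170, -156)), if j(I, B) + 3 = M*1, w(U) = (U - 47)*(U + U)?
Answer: -594478976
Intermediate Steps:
M = 15 (M = 2 + 13 = 15)
X(q, a) = (26 + a)*(200 + q) (X(q, a) = (200 + q)*(26 + a) = (26 + a)*(200 + q))
w(U) = 2*U*(-47 + U) (w(U) = (-47 + U)*(2*U) = 2*U*(-47 + U))
j(I, B) = 12 (j(I, B) = -3 + 15*1 = -3 + 15 = 12)
(X(-184, -77) - 17216)*(w(-107) + j(-170, -156)) = ((5200 + 26*(-184) + 200*(-77) - 77*(-184)) - 17216)*(2*(-107)*(-47 - 107) + 12) = ((5200 - 4784 - 15400 + 14168) - 17216)*(2*(-107)*(-154) + 12) = (-816 - 17216)*(32956 + 12) = -18032*32968 = -594478976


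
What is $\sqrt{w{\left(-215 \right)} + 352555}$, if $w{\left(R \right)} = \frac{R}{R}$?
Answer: $2 \sqrt{88139} \approx 593.76$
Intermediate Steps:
$w{\left(R \right)} = 1$
$\sqrt{w{\left(-215 \right)} + 352555} = \sqrt{1 + 352555} = \sqrt{352556} = 2 \sqrt{88139}$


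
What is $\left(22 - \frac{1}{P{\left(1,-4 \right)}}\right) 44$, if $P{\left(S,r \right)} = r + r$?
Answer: $\frac{1947}{2} \approx 973.5$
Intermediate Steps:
$P{\left(S,r \right)} = 2 r$
$\left(22 - \frac{1}{P{\left(1,-4 \right)}}\right) 44 = \left(22 - \frac{1}{2 \left(-4\right)}\right) 44 = \left(22 - \frac{1}{-8}\right) 44 = \left(22 - - \frac{1}{8}\right) 44 = \left(22 + \frac{1}{8}\right) 44 = \frac{177}{8} \cdot 44 = \frac{1947}{2}$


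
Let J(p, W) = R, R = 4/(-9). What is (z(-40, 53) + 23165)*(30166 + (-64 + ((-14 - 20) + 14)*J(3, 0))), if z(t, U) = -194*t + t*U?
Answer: 7806097390/9 ≈ 8.6734e+8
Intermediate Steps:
R = -4/9 (R = 4*(-1/9) = -4/9 ≈ -0.44444)
z(t, U) = -194*t + U*t
J(p, W) = -4/9
(z(-40, 53) + 23165)*(30166 + (-64 + ((-14 - 20) + 14)*J(3, 0))) = (-40*(-194 + 53) + 23165)*(30166 + (-64 + ((-14 - 20) + 14)*(-4/9))) = (-40*(-141) + 23165)*(30166 + (-64 + (-34 + 14)*(-4/9))) = (5640 + 23165)*(30166 + (-64 - 20*(-4/9))) = 28805*(30166 + (-64 + 80/9)) = 28805*(30166 - 496/9) = 28805*(270998/9) = 7806097390/9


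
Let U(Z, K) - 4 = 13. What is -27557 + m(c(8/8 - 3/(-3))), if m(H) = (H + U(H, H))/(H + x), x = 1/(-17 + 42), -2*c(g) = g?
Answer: -82721/3 ≈ -27574.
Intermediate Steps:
U(Z, K) = 17 (U(Z, K) = 4 + 13 = 17)
c(g) = -g/2
x = 1/25 ≈ 0.040000
m(H) = (17 + H)/(1/25 + H) (m(H) = (H + 17)/(H + 1/25) = (17 + H)/(1/25 + H))
-27557 + m(c(8/8 - 3/(-3))) = -27557 + 25*(17 - (8/8 - 3/(-3))/2)/(1 + 25*(-(8/8 - 3/(-3))/2)) = -27557 + 25*(17 - (8*(⅛) - 3*(-⅓))/2)/(1 + 25*(-(8*(⅛) - 3*(-⅓))/2)) = -27557 + 25*(17 - (1 + 1)/2)/(1 + 25*(-(1 + 1)/2)) = -27557 + 25*(17 - ½*2)/(1 + 25*(-½*2)) = -27557 + 25*(17 - 1)/(1 + 25*(-1)) = -27557 + 25*16/(1 - 25) = -27557 + 25*16/(-24) = -27557 + 25*(-1/24)*16 = -27557 - 50/3 = -82721/3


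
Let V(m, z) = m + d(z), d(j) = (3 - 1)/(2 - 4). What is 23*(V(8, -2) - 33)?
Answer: -598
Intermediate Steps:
d(j) = -1 (d(j) = 2/(-2) = 2*(-½) = -1)
V(m, z) = -1 + m (V(m, z) = m - 1 = -1 + m)
23*(V(8, -2) - 33) = 23*((-1 + 8) - 33) = 23*(7 - 33) = 23*(-26) = -598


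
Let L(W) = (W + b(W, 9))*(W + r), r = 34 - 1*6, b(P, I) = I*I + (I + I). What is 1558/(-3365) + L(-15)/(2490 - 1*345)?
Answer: 1706/37015 ≈ 0.046089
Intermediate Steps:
b(P, I) = I**2 + 2*I
r = 28 (r = 34 - 6 = 28)
L(W) = (28 + W)*(99 + W) (L(W) = (W + 9*(2 + 9))*(W + 28) = (W + 9*11)*(28 + W) = (W + 99)*(28 + W) = (99 + W)*(28 + W) = (28 + W)*(99 + W))
1558/(-3365) + L(-15)/(2490 - 1*345) = 1558/(-3365) + (2772 + (-15)**2 + 127*(-15))/(2490 - 1*345) = 1558*(-1/3365) + (2772 + 225 - 1905)/(2490 - 345) = -1558/3365 + 1092/2145 = -1558/3365 + 1092*(1/2145) = -1558/3365 + 28/55 = 1706/37015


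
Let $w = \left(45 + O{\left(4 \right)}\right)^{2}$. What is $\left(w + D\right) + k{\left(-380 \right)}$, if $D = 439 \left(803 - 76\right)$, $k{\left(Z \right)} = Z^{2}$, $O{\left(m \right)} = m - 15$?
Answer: $464709$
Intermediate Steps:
$O{\left(m \right)} = -15 + m$
$w = 1156$ ($w = \left(45 + \left(-15 + 4\right)\right)^{2} = \left(45 - 11\right)^{2} = 34^{2} = 1156$)
$D = 319153$ ($D = 439 \cdot 727 = 319153$)
$\left(w + D\right) + k{\left(-380 \right)} = \left(1156 + 319153\right) + \left(-380\right)^{2} = 320309 + 144400 = 464709$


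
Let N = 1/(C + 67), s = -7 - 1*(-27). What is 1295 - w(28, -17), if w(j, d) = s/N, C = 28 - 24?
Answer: -125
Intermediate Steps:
C = 4
s = 20 (s = -7 + 27 = 20)
N = 1/71 (N = 1/(4 + 67) = 1/71 ≈ 0.014085)
w(j, d) = 1420 (w(j, d) = 20/(1/71) = 20*71 = 1420)
1295 - w(28, -17) = 1295 - 1*1420 = 1295 - 1420 = -125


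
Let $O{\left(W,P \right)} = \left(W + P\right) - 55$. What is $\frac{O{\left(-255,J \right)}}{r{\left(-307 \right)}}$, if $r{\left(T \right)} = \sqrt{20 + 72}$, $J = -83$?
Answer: $- \frac{393 \sqrt{23}}{46} \approx -40.973$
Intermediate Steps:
$r{\left(T \right)} = 2 \sqrt{23}$ ($r{\left(T \right)} = \sqrt{92} = 2 \sqrt{23}$)
$O{\left(W,P \right)} = -55 + P + W$ ($O{\left(W,P \right)} = \left(P + W\right) - 55 = -55 + P + W$)
$\frac{O{\left(-255,J \right)}}{r{\left(-307 \right)}} = \frac{-55 - 83 - 255}{2 \sqrt{23}} = - 393 \frac{\sqrt{23}}{46} = - \frac{393 \sqrt{23}}{46}$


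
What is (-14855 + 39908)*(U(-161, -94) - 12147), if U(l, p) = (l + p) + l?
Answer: -314740839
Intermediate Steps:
U(l, p) = p + 2*l
(-14855 + 39908)*(U(-161, -94) - 12147) = (-14855 + 39908)*((-94 + 2*(-161)) - 12147) = 25053*((-94 - 322) - 12147) = 25053*(-416 - 12147) = 25053*(-12563) = -314740839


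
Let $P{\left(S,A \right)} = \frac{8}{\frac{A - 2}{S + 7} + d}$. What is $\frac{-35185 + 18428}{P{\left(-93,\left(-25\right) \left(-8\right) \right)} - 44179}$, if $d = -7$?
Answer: $\frac{837850}{2208993} \approx 0.37929$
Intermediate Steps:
$P{\left(S,A \right)} = \frac{8}{-7 + \frac{-2 + A}{7 + S}}$ ($P{\left(S,A \right)} = \frac{8}{\frac{A - 2}{S + 7} - 7} = \frac{8}{\frac{-2 + A}{7 + S} - 7} = \frac{8}{-7 + \frac{-2 + A}{7 + S}}$)
$\frac{-35185 + 18428}{P{\left(-93,\left(-25\right) \left(-8\right) \right)} - 44179} = \frac{-35185 + 18428}{\frac{8 \left(7 - 93\right)}{-51 - -200 - -651} - 44179} = - \frac{16757}{8 \frac{1}{-51 + 200 + 651} \left(-86\right) - 44179} = - \frac{16757}{8 \cdot \frac{1}{800} \left(-86\right) - 44179} = - \frac{16757}{- \frac{43}{50} - 44179} = - \frac{16757}{- \frac{2208993}{50}} = \left(-16757\right) \left(- \frac{50}{2208993}\right) = \frac{837850}{2208993}$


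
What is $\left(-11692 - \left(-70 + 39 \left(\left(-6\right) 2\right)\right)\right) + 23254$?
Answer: $12100$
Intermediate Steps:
$\left(-11692 - \left(-70 + 39 \left(\left(-6\right) 2\right)\right)\right) + 23254 = \left(-11692 + \left(\left(-39\right) \left(-12\right) + 70\right)\right) + 23254 = \left(-11692 + \left(468 + 70\right)\right) + 23254 = \left(-11692 + 538\right) + 23254 = -11154 + 23254 = 12100$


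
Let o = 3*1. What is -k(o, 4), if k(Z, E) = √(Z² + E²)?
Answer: -5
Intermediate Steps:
o = 3
k(Z, E) = √(E² + Z²)
-k(o, 4) = -√(4² + 3²) = -√(16 + 9) = -√25 = -1*5 = -5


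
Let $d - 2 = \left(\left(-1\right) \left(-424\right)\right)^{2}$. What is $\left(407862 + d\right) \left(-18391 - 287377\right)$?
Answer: $-179681507520$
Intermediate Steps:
$d = 179778$ ($d = 2 + \left(\left(-1\right) \left(-424\right)\right)^{2} = 2 + 424^{2} = 2 + 179776 = 179778$)
$\left(407862 + d\right) \left(-18391 - 287377\right) = \left(407862 + 179778\right) \left(-18391 - 287377\right) = 587640 \left(-305768\right) = -179681507520$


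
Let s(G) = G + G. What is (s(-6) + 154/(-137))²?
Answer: 3232804/18769 ≈ 172.24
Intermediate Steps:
s(G) = 2*G
(s(-6) + 154/(-137))² = (2*(-6) + 154/(-137))² = (-12 + 154*(-1/137))² = (-12 - 154/137)² = (-1798/137)² = 3232804/18769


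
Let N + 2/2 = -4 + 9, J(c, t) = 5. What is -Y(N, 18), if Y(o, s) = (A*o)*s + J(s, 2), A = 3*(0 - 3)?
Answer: 643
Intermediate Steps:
A = -9 (A = 3*(-3) = -9)
N = 4 (N = -1 + (-4 + 9) = -1 + 5 = 4)
Y(o, s) = 5 - 9*o*s (Y(o, s) = (-9*o)*s + 5 = -9*o*s + 5 = 5 - 9*o*s)
-Y(N, 18) = -(5 - 9*4*18) = -(5 - 648) = -1*(-643) = 643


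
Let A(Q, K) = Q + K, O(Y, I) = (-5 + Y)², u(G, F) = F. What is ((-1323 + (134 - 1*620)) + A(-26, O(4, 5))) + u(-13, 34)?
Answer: -1800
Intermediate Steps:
A(Q, K) = K + Q
((-1323 + (134 - 1*620)) + A(-26, O(4, 5))) + u(-13, 34) = ((-1323 + (134 - 1*620)) + ((-5 + 4)² - 26)) + 34 = ((-1323 + (134 - 620)) + ((-1)² - 26)) + 34 = ((-1323 - 486) + (1 - 26)) + 34 = (-1809 - 25) + 34 = -1834 + 34 = -1800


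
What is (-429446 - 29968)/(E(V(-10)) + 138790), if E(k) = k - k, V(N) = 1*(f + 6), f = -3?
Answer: -229707/69395 ≈ -3.3101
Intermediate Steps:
V(N) = 3 (V(N) = 1*(-3 + 6) = 1*3 = 3)
E(k) = 0
(-429446 - 29968)/(E(V(-10)) + 138790) = (-429446 - 29968)/(0 + 138790) = -459414/138790 = -459414*1/138790 = -229707/69395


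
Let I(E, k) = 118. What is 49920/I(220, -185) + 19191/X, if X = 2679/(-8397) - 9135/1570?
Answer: -860496764334/318256325 ≈ -2703.8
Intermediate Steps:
X = -5394175/878886 (X = 2679*(-1/8397) - 9135*1/1570 = -893/2799 - 1827/314 = -5394175/878886 ≈ -6.1375)
49920/I(220, -185) + 19191/X = 49920/118 + 19191/(-5394175/878886) = 49920*(1/118) + 19191*(-878886/5394175) = 24960/59 - 16866701226/5394175 = -860496764334/318256325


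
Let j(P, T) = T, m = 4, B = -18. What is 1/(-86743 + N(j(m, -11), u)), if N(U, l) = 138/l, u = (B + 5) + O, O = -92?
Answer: -35/3036051 ≈ -1.1528e-5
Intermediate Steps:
u = -105 (u = (-18 + 5) - 92 = -13 - 92 = -105)
1/(-86743 + N(j(m, -11), u)) = 1/(-86743 + 138/(-105)) = 1/(-86743 + 138*(-1/105)) = 1/(-86743 - 46/35) = 1/(-3036051/35) = -35/3036051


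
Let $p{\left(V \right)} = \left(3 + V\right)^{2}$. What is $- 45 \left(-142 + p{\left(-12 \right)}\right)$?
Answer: $2745$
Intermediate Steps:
$- 45 \left(-142 + p{\left(-12 \right)}\right) = - 45 \left(-142 + \left(3 - 12\right)^{2}\right) = - 45 \left(-142 + \left(-9\right)^{2}\right) = - 45 \left(-142 + 81\right) = \left(-45\right) \left(-61\right) = 2745$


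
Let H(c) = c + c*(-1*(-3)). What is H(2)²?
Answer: 64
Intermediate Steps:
H(c) = 4*c (H(c) = c + c*3 = c + 3*c = 4*c)
H(2)² = (4*2)² = 8² = 64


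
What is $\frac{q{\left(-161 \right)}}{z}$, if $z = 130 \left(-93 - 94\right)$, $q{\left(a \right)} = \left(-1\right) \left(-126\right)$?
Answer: $- \frac{63}{12155} \approx -0.005183$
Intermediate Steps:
$q{\left(a \right)} = 126$
$z = -24310$ ($z = 130 \left(-187\right) = -24310$)
$\frac{q{\left(-161 \right)}}{z} = \frac{126}{-24310} = 126 \left(- \frac{1}{24310}\right) = - \frac{63}{12155}$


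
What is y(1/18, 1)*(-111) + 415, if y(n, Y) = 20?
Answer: -1805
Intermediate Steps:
y(1/18, 1)*(-111) + 415 = 20*(-111) + 415 = -2220 + 415 = -1805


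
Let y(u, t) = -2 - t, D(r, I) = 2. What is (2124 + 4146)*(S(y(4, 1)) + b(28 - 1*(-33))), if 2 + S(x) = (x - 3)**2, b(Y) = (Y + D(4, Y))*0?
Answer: 213180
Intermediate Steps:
b(Y) = 0 (b(Y) = (Y + 2)*0 = (2 + Y)*0 = 0)
S(x) = -2 + (-3 + x)**2 (S(x) = -2 + (x - 3)**2 = -2 + (-3 + x)**2)
(2124 + 4146)*(S(y(4, 1)) + b(28 - 1*(-33))) = (2124 + 4146)*((-2 + (-3 + (-2 - 1*1))**2) + 0) = 6270*((-2 + (-3 + (-2 - 1))**2) + 0) = 6270*((-2 + (-3 - 3)**2) + 0) = 6270*((-2 + (-6)**2) + 0) = 6270*((-2 + 36) + 0) = 6270*(34 + 0) = 6270*34 = 213180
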